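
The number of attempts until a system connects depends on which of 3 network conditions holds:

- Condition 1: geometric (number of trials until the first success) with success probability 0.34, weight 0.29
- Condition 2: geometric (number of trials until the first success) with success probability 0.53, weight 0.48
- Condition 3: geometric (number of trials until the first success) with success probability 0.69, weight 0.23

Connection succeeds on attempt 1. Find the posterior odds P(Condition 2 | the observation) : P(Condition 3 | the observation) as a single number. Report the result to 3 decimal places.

1.603

Posterior odds = (P(Z=i) f_i(x)) / (P(Z=j) f_j(x)); the normalising sum cancels.
Geometric probabilities:
  f_1 = 0.34·(1−0.34)^0 = 0.34·1 = 0.34
  f_2 = 0.53·(1−0.53)^0 = 0.53·1 = 0.53
  f_3 = 0.69·(1−0.69)^0 = 0.69·1 = 0.69
Posterior odds = (P(Z=2)·f_2) / (P(Z=3)·f_3) = (0.48·0.53) / (0.23·0.69) = 0.2544 / 0.1587 ≈ 1.603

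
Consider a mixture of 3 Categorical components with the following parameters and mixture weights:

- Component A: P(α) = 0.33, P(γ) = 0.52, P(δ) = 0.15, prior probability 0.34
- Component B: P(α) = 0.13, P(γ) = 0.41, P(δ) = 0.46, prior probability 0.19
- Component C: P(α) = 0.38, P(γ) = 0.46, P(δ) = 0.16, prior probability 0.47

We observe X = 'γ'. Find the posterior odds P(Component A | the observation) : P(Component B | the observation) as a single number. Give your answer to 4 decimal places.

2.2696

The posterior odds equal the prior odds times the likelihood ratio: (P(Z=i)/P(Z=j))·(f_i(x)/f_j(x)).
Evaluate each component's likelihood at the observed value:
  L_A = P(γ | comp) = 0.52
  L_B = P(γ | comp) = 0.41
  L_C = P(γ | comp) = 0.46
Odds = (0.34/0.19) × (0.52/0.41) = 1.78947 × 1.26829 ≈ 2.2696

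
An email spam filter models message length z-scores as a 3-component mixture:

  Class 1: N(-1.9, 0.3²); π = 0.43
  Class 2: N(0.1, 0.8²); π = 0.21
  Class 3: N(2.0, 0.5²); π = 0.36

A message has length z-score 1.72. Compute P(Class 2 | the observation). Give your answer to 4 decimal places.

0.0520

Posterior ∝ prior × likelihood, so P(k | x) ∝ w_k f_k(x); normalise over all components.
Evaluate each component's likelihood at the observed value:
  p_1 = 3.20764e-32
  p_2 = 0.0641772
  p_3 = 0.682092
Prior × likelihood for each component:
  w_1·p_1 = 0.43 × 3.20764e-32 = 1.37928e-32
  w_2·p_2 = 0.21 × 0.0641772 = 0.0134772
  w_3·p_3 = 0.36 × 0.682092 = 0.245553
Denominator: 1.37928e-32 + 0.0134772 + 0.245553 = 0.25903
So the posterior for Class 2 is 0.0134772 / 0.25903 ≈ 0.0520.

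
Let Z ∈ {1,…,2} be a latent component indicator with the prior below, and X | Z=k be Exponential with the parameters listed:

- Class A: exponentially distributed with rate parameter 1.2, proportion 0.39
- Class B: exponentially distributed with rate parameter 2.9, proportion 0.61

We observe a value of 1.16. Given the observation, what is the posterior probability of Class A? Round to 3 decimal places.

Apply Bayes' rule: the posterior for each component is proportional to its prior times its likelihood at x.
Component likelihoods at x = 1.16:
  p_A = 0.298293
  p_B = 0.10033
Prior × likelihood for each component:
  w_A·p_A = 0.39 × 0.298293 = 0.116334
  w_B·p_B = 0.61 × 0.10033 = 0.0612014
Normaliser: 0.116334 + 0.0612014 = 0.177536
So the posterior for Class A is 0.116334 / 0.177536 ≈ 0.655.

0.655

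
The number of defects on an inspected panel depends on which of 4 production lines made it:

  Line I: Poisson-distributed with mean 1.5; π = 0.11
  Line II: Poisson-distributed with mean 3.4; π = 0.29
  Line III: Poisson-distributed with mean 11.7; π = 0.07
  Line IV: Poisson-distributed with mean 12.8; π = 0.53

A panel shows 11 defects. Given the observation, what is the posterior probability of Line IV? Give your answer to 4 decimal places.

Apply Bayes' rule: the posterior for each component is proportional to its prior times its likelihood at x.
Evaluate each component's likelihood at the observed value:
  L_I = 4.83511e-07
  L_II = 0.000586828
  L_III = 0.116854
  L_IV = 0.104516
Weight by the priors:
  P(Z=I)·L_I = 0.11 × 4.83511e-07 = 5.31862e-08
  P(Z=II)·L_II = 0.29 × 0.000586828 = 0.00017018
  P(Z=III)·L_III = 0.07 × 0.116854 = 0.00817978
  P(Z=IV)·L_IV = 0.53 × 0.104516 = 0.0553937
Sum: 5.31862e-08 + 0.00017018 + 0.00817978 + 0.0553937 = 0.0637437
Responsibility of Line IV: 0.0553937 / 0.0637437 ≈ 0.8690

0.8690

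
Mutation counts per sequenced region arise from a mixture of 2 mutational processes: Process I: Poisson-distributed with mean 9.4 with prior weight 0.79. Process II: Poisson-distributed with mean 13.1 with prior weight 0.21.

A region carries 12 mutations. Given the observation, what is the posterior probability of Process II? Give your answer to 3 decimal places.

0.261

The responsibility of component k is π_k f_k(x) divided by Σ_j π_j f_j(x).
Poisson probabilities:
  L_I = e^(−9.4)·9.4^12/12! = 0.0821919
  L_II = e^(−13.1)·13.1^12/12! = 0.109059
Weight by the priors:
  π_I·L_I = 0.79 × 0.0821919 = 0.0649316
  π_II·L_II = 0.21 × 0.109059 = 0.0229024
Sum: 0.0649316 + 0.0229024 = 0.087834
Responsibility of Process II: 0.0229024 / 0.087834 ≈ 0.261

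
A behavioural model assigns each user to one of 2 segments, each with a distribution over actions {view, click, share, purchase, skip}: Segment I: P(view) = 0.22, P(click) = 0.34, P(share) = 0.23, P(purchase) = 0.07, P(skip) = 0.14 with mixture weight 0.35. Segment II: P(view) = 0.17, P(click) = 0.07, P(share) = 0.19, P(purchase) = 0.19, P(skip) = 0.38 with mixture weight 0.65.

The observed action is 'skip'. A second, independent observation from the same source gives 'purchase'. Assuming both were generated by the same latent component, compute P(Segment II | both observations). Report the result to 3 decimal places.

0.932

The responsibility of component k is w_k f_k(x) divided by Σ_j w_j f_j(x).
Since both observations come from the same component, the likelihood for component k is f_k(x₁)·f_k(x₂).
  p_I = [P(skip | comp) = 0.14] × [0.07] = 0.0098
  p_II = [P(skip | comp) = 0.38] × [0.19] = 0.0722
Multiply by the mixture weights:
  w_I·p_I = 0.35 × 0.0098 = 0.00343
  w_II·p_II = 0.65 × 0.0722 = 0.04693
Marginal: 0.00343 + 0.04693 = 0.05036
P(Segment II | data) = 0.04693 / 0.05036 ≈ 0.932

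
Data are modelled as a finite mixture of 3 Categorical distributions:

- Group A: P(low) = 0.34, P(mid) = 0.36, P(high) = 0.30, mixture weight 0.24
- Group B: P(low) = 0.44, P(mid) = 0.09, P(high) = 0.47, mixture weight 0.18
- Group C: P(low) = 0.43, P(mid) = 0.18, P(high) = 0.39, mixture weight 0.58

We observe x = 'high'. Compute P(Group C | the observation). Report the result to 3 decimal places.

0.591

Apply Bayes' rule: the posterior for each component is proportional to its prior times its likelihood at x.
Categorical probabilities:
  f_A = 0.3
  f_B = 0.47
  f_C = 0.39
Multiply by the mixture weights:
  P(Z=A)·f_A = 0.24 × 0.3 = 0.072
  P(Z=B)·f_B = 0.18 × 0.47 = 0.0846
  P(Z=C)·f_C = 0.58 × 0.39 = 0.2262
Marginal: 0.072 + 0.0846 + 0.2262 = 0.3828
Responsibility of Group C: 0.2262 / 0.3828 ≈ 0.591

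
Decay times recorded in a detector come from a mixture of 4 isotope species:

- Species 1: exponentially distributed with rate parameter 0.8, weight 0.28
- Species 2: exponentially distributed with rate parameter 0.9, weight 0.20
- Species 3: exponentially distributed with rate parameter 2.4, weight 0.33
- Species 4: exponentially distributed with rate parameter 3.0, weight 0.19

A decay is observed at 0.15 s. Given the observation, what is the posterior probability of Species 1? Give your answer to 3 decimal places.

0.156

Apply Bayes' rule: the posterior for each component is proportional to its prior times its likelihood at x.
Exponential densities:
  L_1 = 0.709536
  L_2 = 0.786344
  L_3 = 1.67442
  L_4 = 1.91288
Weight by the priors:
  π_1·L_1 = 0.28 × 0.709536 = 0.19867
  π_2·L_2 = 0.20 × 0.786344 = 0.157269
  π_3·L_3 = 0.33 × 1.67442 = 0.55256
  π_4·L_4 = 0.19 × 1.91288 = 0.363448
Marginal: 0.19867 + 0.157269 + 0.55256 + 0.363448 = 1.27195
P(Species 1 | x) ≈ 0.156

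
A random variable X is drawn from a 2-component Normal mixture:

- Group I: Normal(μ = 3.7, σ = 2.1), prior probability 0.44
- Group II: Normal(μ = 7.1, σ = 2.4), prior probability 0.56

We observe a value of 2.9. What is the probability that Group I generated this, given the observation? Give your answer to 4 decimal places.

0.7943

The responsibility of component k is π_k f_k(x) divided by Σ_j π_j f_j(x).
Normal densities:
  L_I = (1/(2.1·√(2π)))·exp(−(2.9−3.7)²/(2·2.1²)) = 0.189973·exp(-0.07256) = 0.176676
  L_II = (1/(2.4·√(2π)))·exp(−(2.9−7.1)²/(2·2.4²)) = 0.166226·exp(-1.53125) = 0.0359489
Unnormalised posteriors:
  π_I·L_I = 0.44 × 0.176676 = 0.0777374
  π_II·L_II = 0.56 × 0.0359489 = 0.0201314
Normaliser: 0.0777374 + 0.0201314 = 0.0978688
Responsibility of Group I: 0.0777374 / 0.0978688 ≈ 0.7943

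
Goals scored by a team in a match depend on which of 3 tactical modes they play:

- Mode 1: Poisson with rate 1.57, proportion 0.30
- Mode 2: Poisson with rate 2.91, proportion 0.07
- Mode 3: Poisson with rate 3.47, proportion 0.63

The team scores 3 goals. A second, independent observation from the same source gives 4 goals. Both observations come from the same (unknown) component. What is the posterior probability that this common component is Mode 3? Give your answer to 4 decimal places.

0.8461

Apply Bayes' rule: the posterior for each component is proportional to its prior times its likelihood at x.
Since both observations come from the same component, the likelihood for component k is f_k(x₁)·f_k(x₂).
  f_1 = [0.134185] × [0.0526678] = 0.00706725
  f_2 = [0.223733] × [0.162766] = 0.0364162
  f_3 = [0.216688] × [0.187977] = 0.0407324
Weight by the priors:
  P(Z=1)·f_1 = 0.30 × 0.00706725 = 0.00212017
  P(Z=2)·f_2 = 0.07 × 0.0364162 = 0.00254913
  P(Z=3)·f_3 = 0.63 × 0.0407324 = 0.0256614
Sum: 0.00212017 + 0.00254913 + 0.0256614 = 0.0303307
P(Mode 3 | x) ≈ 0.8461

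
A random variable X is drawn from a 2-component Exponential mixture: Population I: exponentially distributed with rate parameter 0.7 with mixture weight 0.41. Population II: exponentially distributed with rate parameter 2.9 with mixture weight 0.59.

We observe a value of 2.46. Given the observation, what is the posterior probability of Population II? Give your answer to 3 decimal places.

P(component k | x) = w_k·f_k(x) / marginal(x), where marginal(x) = Σ_j w_j·f_j(x).
Component likelihoods at x = 2.46:
  p_I = 0.125096
  p_II = 0.00231282
Weight by the priors:
  w_I·p_I = 0.41 × 0.125096 = 0.0512893
  w_II·p_II = 0.59 × 0.00231282 = 0.00136456
Sum: 0.0512893 + 0.00136456 = 0.0526539
Responsibility of Population II: 0.00136456 / 0.0526539 ≈ 0.026

0.026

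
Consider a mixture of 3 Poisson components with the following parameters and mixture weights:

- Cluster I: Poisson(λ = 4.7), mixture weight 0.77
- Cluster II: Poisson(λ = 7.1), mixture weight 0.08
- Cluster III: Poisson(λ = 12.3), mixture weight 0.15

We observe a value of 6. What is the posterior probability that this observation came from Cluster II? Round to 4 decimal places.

By Bayes' theorem, P(k | x) = P(Z=k) f_k(x) / Σ_j P(Z=j) f_j(x).
Poisson probabilities:
  p_I = e^(−4.7)·4.7^6/6! = 0.136167
  p_II = e^(−7.1)·7.1^6/6! = 0.1468
  p_III = e^(−12.3)·12.3^6/6! = 0.0218915
Unnormalised posteriors:
  P(Z=I)·p_I = 0.77 × 0.136167 = 0.104848
  P(Z=II)·p_II = 0.08 × 0.1468 = 0.011744
  P(Z=III)·p_III = 0.15 × 0.0218915 = 0.00328373
Normaliser: 0.104848 + 0.011744 + 0.00328373 = 0.119876
P(Cluster II | x) ≈ 0.0980

0.0980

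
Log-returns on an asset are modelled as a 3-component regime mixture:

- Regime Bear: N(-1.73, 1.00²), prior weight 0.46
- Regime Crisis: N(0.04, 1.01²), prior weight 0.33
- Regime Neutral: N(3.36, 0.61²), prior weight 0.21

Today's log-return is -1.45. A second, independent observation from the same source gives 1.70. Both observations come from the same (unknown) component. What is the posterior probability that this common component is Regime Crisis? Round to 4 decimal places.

By Bayes' theorem, P(k | x) = π_k f_k(x) / Σ_j π_j f_j(x).
Since both observations come from the same component, the likelihood for component k is f_k(x₁)·f_k(x₂).
  p_Bear = [(1/(1.00·√(2π)))·exp(−(-1.45−-1.73)²/(2·1.00²)) = 0.398942·exp(-0.03920) = 0.383606] × [0.00111223] = 0.000426658
  p_Crisis = [(1/(1.01·√(2π)))·exp(−(-1.45−0.04)²/(2·1.01²)) = 0.394992·exp(-1.08818) = 0.133045] × [0.102331] = 0.0136147
  p_Neutral = [(1/(0.61·√(2π)))·exp(−(-1.45−3.36)²/(2·0.61²)) = 0.654004·exp(-31.08855) = 2.0606e-14] × [0.0161246] = 3.32263e-16
Unnormalised posteriors:
  π_Bear·p_Bear = 0.46 × 0.000426658 = 0.000196263
  π_Crisis·p_Crisis = 0.33 × 0.0136147 = 0.00449284
  π_Neutral·p_Neutral = 0.21 × 3.32263e-16 = 6.97753e-17
Evidence: 0.000196263 + 0.00449284 + 6.97753e-17 = 0.0046891
Responsibility of Regime Crisis: 0.00449284 / 0.0046891 ≈ 0.9581

0.9581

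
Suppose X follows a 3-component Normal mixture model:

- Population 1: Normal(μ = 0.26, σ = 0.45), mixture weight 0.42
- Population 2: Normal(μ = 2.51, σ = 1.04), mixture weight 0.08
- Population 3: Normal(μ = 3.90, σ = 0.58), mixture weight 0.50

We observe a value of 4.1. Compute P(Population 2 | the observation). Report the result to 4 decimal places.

P(component k | x) = π_k·f_k(x) / marginal(x), where marginal(x) = Σ_j π_j·f_j(x).
Evaluate each component's likelihood at the observed value:
  f_1 = 1.36621e-16
  f_2 = 0.119213
  f_3 = 0.64813
Multiply by the mixture weights:
  π_1·f_1 = 0.42 × 1.36621e-16 = 5.73809e-17
  π_2·f_2 = 0.08 × 0.119213 = 0.00953703
  π_3·f_3 = 0.50 × 0.64813 = 0.324065
Normaliser: 5.73809e-17 + 0.00953703 + 0.324065 = 0.333602
Responsibility of Population 2: 0.00953703 / 0.333602 ≈ 0.0286

0.0286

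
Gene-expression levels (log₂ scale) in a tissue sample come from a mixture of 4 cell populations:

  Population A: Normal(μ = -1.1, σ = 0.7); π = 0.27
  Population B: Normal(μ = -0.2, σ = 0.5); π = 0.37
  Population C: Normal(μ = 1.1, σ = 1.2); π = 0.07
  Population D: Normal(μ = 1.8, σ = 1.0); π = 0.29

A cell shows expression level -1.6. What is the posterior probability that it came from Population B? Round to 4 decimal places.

0.0460

By Bayes' theorem, P(k | x) = π_k f_k(x) / Σ_j π_j f_j(x).
Component likelihoods at x = -1.6:
  f_A = (1/(0.7·√(2π)))·exp(−(-1.6−-1.1)²/(2·0.7²)) = 0.569918·exp(-0.25510) = 0.441593
  f_B = (1/(0.5·√(2π)))·exp(−(-1.6−-0.2)²/(2·0.5²)) = 0.797885·exp(-3.92000) = 0.0158309
  f_C = (1/(1.2·√(2π)))·exp(−(-1.6−1.1)²/(2·1.2²)) = 0.332452·exp(-2.53125) = 0.0264497
  f_D = (1/(1.0·√(2π)))·exp(−(-1.6−1.8)²/(2·1.0²)) = 0.398942·exp(-5.78000) = 0.00123222
Weight by the priors:
  π_A·f_A = 0.27 × 0.441593 = 0.11923
  π_B·f_B = 0.37 × 0.0158309 = 0.00585743
  π_C·f_C = 0.07 × 0.0264497 = 0.00185148
  π_D·f_D = 0.29 × 0.00123222 = 0.000357344
Evidence: 0.11923 + 0.00585743 + 0.00185148 + 0.000357344 = 0.127296
P(Population B | data) ≈ 0.0460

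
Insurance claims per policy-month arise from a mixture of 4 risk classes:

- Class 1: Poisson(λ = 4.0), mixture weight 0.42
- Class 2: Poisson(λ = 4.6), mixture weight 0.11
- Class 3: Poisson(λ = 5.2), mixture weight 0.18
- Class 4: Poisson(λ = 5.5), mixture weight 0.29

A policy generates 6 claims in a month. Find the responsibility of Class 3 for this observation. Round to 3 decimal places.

0.208

Apply Bayes' rule: the posterior for each component is proportional to its prior times its likelihood at x.
Evaluate each component's likelihood at the observed value:
  L_1 = 0.104196
  L_2 = 0.13227
  L_3 = 0.15148
  L_4 = 0.157117
Prior × likelihood for each component:
  P(Z=1)·L_1 = 0.42 × 0.104196 = 0.0437622
  P(Z=2)·L_2 = 0.11 × 0.13227 = 0.0145497
  P(Z=3)·L_3 = 0.18 × 0.15148 = 0.0272665
  P(Z=4)·L_4 = 0.29 × 0.157117 = 0.045564
Evidence: 0.0437622 + 0.0145497 + 0.0272665 + 0.045564 = 0.131142
So the posterior for Class 3 is 0.0272665 / 0.131142 ≈ 0.208.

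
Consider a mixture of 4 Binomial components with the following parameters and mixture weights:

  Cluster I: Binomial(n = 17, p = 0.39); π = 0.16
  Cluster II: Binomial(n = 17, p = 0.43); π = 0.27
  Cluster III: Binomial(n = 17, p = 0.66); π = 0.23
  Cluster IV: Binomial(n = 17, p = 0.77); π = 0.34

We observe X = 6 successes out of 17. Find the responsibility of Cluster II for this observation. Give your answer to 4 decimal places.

0.5762

P(component k | x) = π_k·f_k(x) / marginal(x), where marginal(x) = Σ_j π_j·f_j(x).
Component likelihoods at x = 6 successes out of 17:
  p_I = C(17,6)·0.39^6·0.61^11 = 12376·0.00351874·0.00435139 = 0.189494
  p_II = C(17,6)·0.43^6·0.57^11 = 12376·0.00632136·0.00206359 = 0.161441
  p_III = C(17,6)·0.66^6·0.34^11 = 12376·0.082654·7.01888e-06 = 0.00717979
  p_IV = C(17,6)·0.77^6·0.23^11 = 12376·0.208422·9.5281e-08 = 0.000245771
Weight by the priors:
  π_I·p_I = 0.16 × 0.189494 = 0.0303191
  π_II·p_II = 0.27 × 0.161441 = 0.0435891
  π_III·p_III = 0.23 × 0.00717979 = 0.00165135
  π_IV·p_IV = 0.34 × 0.000245771 = 8.35622e-05
Denominator: 0.0303191 + 0.0435891 + 0.00165135 + 8.35622e-05 = 0.0756431
P(Cluster II | 6 successes out of 17) ≈ 0.5762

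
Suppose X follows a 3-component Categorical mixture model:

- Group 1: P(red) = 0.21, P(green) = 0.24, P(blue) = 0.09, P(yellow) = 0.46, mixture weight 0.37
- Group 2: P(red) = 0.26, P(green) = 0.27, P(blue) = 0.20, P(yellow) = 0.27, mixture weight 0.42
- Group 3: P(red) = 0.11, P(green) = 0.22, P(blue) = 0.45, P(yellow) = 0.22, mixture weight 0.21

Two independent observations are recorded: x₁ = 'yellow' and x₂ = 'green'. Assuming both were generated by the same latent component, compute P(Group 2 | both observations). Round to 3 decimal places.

0.375

By Bayes' theorem, P(k | x) = π_k f_k(x) / Σ_j π_j f_j(x).
Since both observations come from the same component, the likelihood for component k is f_k(x₁)·f_k(x₂).
  f_1 = [P(yellow | comp) = 0.46] × [0.24] = 0.1104
  f_2 = [P(yellow | comp) = 0.27] × [0.27] = 0.0729
  f_3 = [P(yellow | comp) = 0.22] × [0.22] = 0.0484
Unnormalised posteriors:
  π_1·f_1 = 0.37 × 0.1104 = 0.040848
  π_2·f_2 = 0.42 × 0.0729 = 0.030618
  π_3·f_3 = 0.21 × 0.0484 = 0.010164
Sum: 0.040848 + 0.030618 + 0.010164 = 0.08163
P(Group 2 | data) = 0.030618 / 0.08163 ≈ 0.375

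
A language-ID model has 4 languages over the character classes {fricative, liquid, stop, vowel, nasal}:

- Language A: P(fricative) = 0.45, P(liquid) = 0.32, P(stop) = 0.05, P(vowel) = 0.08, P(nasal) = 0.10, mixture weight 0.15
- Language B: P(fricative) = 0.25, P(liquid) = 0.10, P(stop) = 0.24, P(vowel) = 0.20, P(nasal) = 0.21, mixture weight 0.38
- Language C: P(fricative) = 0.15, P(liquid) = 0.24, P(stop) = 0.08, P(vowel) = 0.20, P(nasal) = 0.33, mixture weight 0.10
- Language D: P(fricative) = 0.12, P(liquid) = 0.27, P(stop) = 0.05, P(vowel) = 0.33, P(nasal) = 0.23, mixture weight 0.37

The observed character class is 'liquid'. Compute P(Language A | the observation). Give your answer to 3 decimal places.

0.229

By Bayes' theorem, P(k | x) = π_k f_k(x) / Σ_j π_j f_j(x).
Evaluate each component's likelihood at the observed value:
  p_A = P(liquid | comp) = 0.32
  p_B = P(liquid | comp) = 0.10
  p_C = P(liquid | comp) = 0.24
  p_D = P(liquid | comp) = 0.27
Weight by the priors:
  π_A·p_A = 0.15 × 0.32 = 0.048
  π_B·p_B = 0.38 × 0.1 = 0.038
  π_C·p_C = 0.10 × 0.24 = 0.024
  π_D·p_D = 0.37 × 0.27 = 0.0999
Marginal: 0.048 + 0.038 + 0.024 + 0.0999 = 0.2099
P(Language A | data) = 0.048 / 0.2099 ≈ 0.229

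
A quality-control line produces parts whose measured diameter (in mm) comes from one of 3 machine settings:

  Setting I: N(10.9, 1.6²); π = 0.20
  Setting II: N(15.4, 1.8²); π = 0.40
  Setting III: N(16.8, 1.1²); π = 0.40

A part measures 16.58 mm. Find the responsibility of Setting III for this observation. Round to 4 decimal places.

Posterior ∝ prior × likelihood, so P(k | x) ∝ π_k f_k(x); normalise over all components.
Component likelihoods at x = 16.58 mm:
  L_I = 0.00045729
  L_II = 0.17878
  L_III = 0.355493
Weight by the priors:
  π_I·L_I = 0.20 × 0.00045729 = 9.14581e-05
  π_II·L_II = 0.40 × 0.17878 = 0.0715118
  π_III·L_III = 0.40 × 0.355493 = 0.142197
Normaliser: 9.14581e-05 + 0.0715118 + 0.142197 = 0.213801
Responsibility of Setting III: 0.142197 / 0.213801 ≈ 0.6651

0.6651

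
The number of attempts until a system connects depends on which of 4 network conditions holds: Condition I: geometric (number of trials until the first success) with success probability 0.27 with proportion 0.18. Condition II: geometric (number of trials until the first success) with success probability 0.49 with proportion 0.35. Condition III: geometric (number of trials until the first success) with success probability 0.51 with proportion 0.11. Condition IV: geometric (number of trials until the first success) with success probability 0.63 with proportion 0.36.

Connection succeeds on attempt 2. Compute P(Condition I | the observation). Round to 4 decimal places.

0.1514

P(component k | x) = w_k·f_k(x) / marginal(x), where marginal(x) = Σ_j w_j·f_j(x).
Component likelihoods at x = 2:
  L_I = 0.27·(1−0.27)^1 = 0.27·0.73 = 0.1971
  L_II = 0.49·(1−0.49)^1 = 0.49·0.51 = 0.2499
  L_III = 0.51·(1−0.51)^1 = 0.51·0.49 = 0.2499
  L_IV = 0.63·(1−0.63)^1 = 0.63·0.37 = 0.2331
Prior × likelihood for each component:
  w_I·L_I = 0.18 × 0.1971 = 0.035478
  w_II·L_II = 0.35 × 0.2499 = 0.087465
  w_III·L_III = 0.11 × 0.2499 = 0.027489
  w_IV·L_IV = 0.36 × 0.2331 = 0.083916
Evidence: 0.035478 + 0.087465 + 0.027489 + 0.083916 = 0.234348
P(Condition I | 2) ≈ 0.1514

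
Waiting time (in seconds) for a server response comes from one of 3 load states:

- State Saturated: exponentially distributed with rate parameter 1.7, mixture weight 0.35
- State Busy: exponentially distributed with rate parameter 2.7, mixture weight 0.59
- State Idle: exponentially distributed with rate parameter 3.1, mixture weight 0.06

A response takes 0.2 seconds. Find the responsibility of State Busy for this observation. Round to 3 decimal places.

Posterior ∝ prior × likelihood, so P(k | x) ∝ π_k f_k(x); normalise over all components.
Exponential densities:
  p_Saturated = 1.7·e^(−1.7·0.2) = 1.7·e^(−0.3400) = 1.21001
  p_Busy = 2.7·e^(−2.7·0.2) = 2.7·e^(−0.5400) = 1.57342
  p_Idle = 3.1·e^(−3.1·0.2) = 3.1·e^(−0.6200) = 1.66763
Multiply by the mixture weights:
  π_Saturated·p_Saturated = 0.35 × 1.21001 = 0.423503
  π_Busy·p_Busy = 0.59 × 1.57342 = 0.928318
  π_Idle·p_Idle = 0.06 × 1.66763 = 0.100058
Evidence: 0.423503 + 0.928318 + 0.100058 = 1.45188
Responsibility of State Busy: 0.928318 / 1.45188 ≈ 0.639

0.639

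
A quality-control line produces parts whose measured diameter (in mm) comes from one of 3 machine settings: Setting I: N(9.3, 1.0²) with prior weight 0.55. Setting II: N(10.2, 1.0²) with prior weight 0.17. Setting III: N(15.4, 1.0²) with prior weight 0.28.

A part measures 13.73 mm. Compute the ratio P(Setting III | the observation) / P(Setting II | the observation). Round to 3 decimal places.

Posterior odds = (P(Z=i) f_i(x)) / (P(Z=j) f_j(x)); the normalising sum cancels.
Evaluate each component's likelihood at the observed value:
  L_I = 2.18483e-05
  L_II = 0.000785344
  L_III = 0.0989255
Odds = (0.28/0.17) × (0.0989255/0.000785344) = 1.64706 × 125.964 ≈ 207.471

207.471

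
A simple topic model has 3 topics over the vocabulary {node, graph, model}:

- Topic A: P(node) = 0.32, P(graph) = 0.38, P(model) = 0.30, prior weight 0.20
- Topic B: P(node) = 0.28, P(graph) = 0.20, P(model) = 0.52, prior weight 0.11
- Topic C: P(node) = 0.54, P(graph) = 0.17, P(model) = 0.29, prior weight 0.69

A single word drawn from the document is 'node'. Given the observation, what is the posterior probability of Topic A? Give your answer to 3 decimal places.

P(component k | x) = π_k·f_k(x) / marginal(x), where marginal(x) = Σ_j π_j·f_j(x).
Categorical probabilities:
  p_A = 0.32
  p_B = 0.28
  p_C = 0.54
Prior × likelihood for each component:
  π_A·p_A = 0.20 × 0.32 = 0.064
  π_B·p_B = 0.11 × 0.28 = 0.0308
  π_C·p_C = 0.69 × 0.54 = 0.3726
Sum: 0.064 + 0.0308 + 0.3726 = 0.4674
P(Topic A | the observation) = 0.064 / 0.4674 ≈ 0.137

0.137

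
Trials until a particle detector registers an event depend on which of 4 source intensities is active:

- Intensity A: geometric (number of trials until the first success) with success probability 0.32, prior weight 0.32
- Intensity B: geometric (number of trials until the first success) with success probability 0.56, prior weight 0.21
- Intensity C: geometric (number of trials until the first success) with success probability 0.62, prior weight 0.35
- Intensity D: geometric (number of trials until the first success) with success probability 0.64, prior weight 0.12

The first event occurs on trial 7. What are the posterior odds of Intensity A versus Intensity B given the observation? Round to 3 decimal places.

11.864

The posterior odds equal the prior odds times the likelihood ratio: (π_i/π_j)·(f_i(x)/f_j(x)).
Geometric probabilities:
  L_A = 0.32·(1−0.32)^6 = 0.32·0.0988675 = 0.0316376
  L_B = 0.56·(1−0.56)^6 = 0.56·0.00725631 = 0.00406354
  L_C = 0.62·(1−0.62)^6 = 0.62·0.00301094 = 0.00186678
  L_D = 0.64·(1−0.64)^6 = 0.64·0.00217678 = 0.00139314
Odds = (0.32/0.21) × (0.0316376/0.00406354) = 1.52381 × 7.78573 ≈ 11.864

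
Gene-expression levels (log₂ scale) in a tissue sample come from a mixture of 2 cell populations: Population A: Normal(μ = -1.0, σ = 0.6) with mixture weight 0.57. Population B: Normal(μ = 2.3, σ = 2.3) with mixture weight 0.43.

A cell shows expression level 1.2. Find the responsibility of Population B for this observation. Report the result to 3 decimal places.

By Bayes' theorem, P(k | x) = P(Z=k) f_k(x) / Σ_j P(Z=j) f_j(x).
Evaluate each component's likelihood at the observed value:
  p_A = (1/(0.6·√(2π)))·exp(−(1.2−-1.0)²/(2·0.6²)) = 0.664904·exp(-6.72222) = 0.000800451
  p_B = (1/(2.3·√(2π)))·exp(−(1.2−2.3)²/(2·2.3²)) = 0.173453·exp(-0.11437) = 0.154708
Prior × likelihood for each component:
  P(Z=A)·p_A = 0.57 × 0.000800451 = 0.000456257
  P(Z=B)·p_B = 0.43 × 0.154708 = 0.0665245
Evidence: 0.000456257 + 0.0665245 = 0.0669808
P(Population B | data) = 0.0665245 / 0.0669808 ≈ 0.993

0.993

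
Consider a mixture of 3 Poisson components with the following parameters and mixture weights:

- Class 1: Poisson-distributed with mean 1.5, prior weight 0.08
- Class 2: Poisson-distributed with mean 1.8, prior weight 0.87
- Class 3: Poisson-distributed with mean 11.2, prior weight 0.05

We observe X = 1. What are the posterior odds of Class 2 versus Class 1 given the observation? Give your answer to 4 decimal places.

9.6677

The posterior odds equal the prior odds times the likelihood ratio: (w_i/w_j)·(f_i(x)/f_j(x)).
Evaluate each component's likelihood at the observed value:
  L_1 = e^(−1.5)·1.5^1/1! = 0.334695
  L_2 = e^(−1.8)·1.8^1/1! = 0.297538
  L_3 = e^(−11.2)·11.2^1/1! = 0.000153151
0.258858 / 0.0267756 ≈ 9.6677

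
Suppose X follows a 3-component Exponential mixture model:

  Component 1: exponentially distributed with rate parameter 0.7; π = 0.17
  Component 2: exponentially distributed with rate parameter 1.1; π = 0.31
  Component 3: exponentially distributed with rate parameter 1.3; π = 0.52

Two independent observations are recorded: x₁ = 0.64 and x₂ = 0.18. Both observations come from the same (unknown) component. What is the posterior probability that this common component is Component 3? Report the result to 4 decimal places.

Posterior ∝ prior × likelihood, so P(k | x) ∝ w_k f_k(x); normalise over all components.
Since both observations come from the same component, the likelihood for component k is f_k(x₁)·f_k(x₂).
  p_1 = [0.447233] × [0.61713] = 0.276001
  p_2 = [0.544063] × [0.902407] = 0.490966
  p_3 = [0.565731] × [1.02877] = 0.582008
Prior × likelihood for each component:
  w_1·p_1 = 0.17 × 0.276001 = 0.0469202
  w_2·p_2 = 0.31 × 0.490966 = 0.1522
  w_3·p_3 = 0.52 × 0.582008 = 0.302644
Denominator: 0.0469202 + 0.1522 + 0.302644 = 0.501764
P(Component 3 | x₁,x₂) = 0.302644 / 0.501764 ≈ 0.6032

0.6032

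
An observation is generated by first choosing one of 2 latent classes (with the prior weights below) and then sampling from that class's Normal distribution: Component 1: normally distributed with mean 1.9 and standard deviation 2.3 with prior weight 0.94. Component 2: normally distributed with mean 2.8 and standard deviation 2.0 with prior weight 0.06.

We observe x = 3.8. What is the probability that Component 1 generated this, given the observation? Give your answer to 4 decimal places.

0.9165

By Bayes' theorem, P(k | x) = π_k f_k(x) / Σ_j π_j f_j(x).
Evaluate each component's likelihood at the observed value:
  p_1 = (1/(2.3·√(2π)))·exp(−(3.8−1.9)²/(2·2.3²)) = 0.173453·exp(-0.34121) = 0.12331
  p_2 = (1/(2.0·√(2π)))·exp(−(3.8−2.8)²/(2·2.0²)) = 0.199471·exp(-0.12500) = 0.176033
Multiply by the mixture weights:
  π_1·p_1 = 0.94 × 0.12331 = 0.115911
  π_2·p_2 = 0.06 × 0.176033 = 0.010562
Sum: 0.115911 + 0.010562 = 0.126473
Responsibility of Component 1: 0.115911 / 0.126473 ≈ 0.9165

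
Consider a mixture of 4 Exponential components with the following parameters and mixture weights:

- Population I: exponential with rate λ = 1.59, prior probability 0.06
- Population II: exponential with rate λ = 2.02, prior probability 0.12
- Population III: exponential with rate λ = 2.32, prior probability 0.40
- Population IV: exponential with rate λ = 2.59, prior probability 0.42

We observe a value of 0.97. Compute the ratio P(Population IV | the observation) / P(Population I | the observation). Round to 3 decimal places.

4.323

Only the two components matter; the odds are (π_i f_i(x)) / (π_j f_j(x)).
Evaluate each component's likelihood at the observed value:
  L_I = 1.59·e^(−1.59·0.97) = 1.59·e^(−1.5423) = 0.340083
  L_II = 2.02·e^(−2.02·0.97) = 2.02·e^(−1.9594) = 0.284705
  L_III = 2.32·e^(−2.32·0.97) = 2.32·e^(−2.2504) = 0.244428
  L_IV = 2.59·e^(−2.59·0.97) = 2.59·e^(−2.5123) = 0.210001
Posterior odds = (π_IV·L_IV) / (π_I·L_I) = (0.42·0.210001) / (0.06·0.340083) = 0.0882005 / 0.020405 ≈ 4.323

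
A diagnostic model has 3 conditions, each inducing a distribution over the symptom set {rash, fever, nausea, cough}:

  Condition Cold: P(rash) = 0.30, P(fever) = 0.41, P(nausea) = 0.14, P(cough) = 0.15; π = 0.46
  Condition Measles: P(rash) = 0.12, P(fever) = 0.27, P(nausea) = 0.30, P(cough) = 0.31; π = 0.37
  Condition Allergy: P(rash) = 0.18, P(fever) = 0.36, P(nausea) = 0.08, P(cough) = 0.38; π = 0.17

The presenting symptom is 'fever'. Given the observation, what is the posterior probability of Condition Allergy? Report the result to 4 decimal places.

By Bayes' theorem, P(k | x) = w_k f_k(x) / Σ_j w_j f_j(x).
Evaluate each component's likelihood at the observed value:
  p_Cold = 0.41
  p_Measles = 0.27
  p_Allergy = 0.36
Prior × likelihood for each component:
  w_Cold·p_Cold = 0.46 × 0.41 = 0.1886
  w_Measles·p_Measles = 0.37 × 0.27 = 0.0999
  w_Allergy·p_Allergy = 0.17 × 0.36 = 0.0612
Denominator: 0.1886 + 0.0999 + 0.0612 = 0.3497
So the posterior for Condition Allergy is 0.0612 / 0.3497 ≈ 0.1750.

0.1750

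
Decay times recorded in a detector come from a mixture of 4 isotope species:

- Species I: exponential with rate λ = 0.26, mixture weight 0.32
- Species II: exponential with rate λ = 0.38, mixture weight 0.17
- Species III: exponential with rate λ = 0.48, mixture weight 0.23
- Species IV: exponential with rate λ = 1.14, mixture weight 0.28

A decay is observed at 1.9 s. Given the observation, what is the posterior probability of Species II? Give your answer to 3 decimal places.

Apply Bayes' rule: the posterior for each component is proportional to its prior times its likelihood at x.
Component likelihoods at x = 1.9 s:
  p_I = 0.158647
  p_II = 0.184596
  p_III = 0.192826
  p_IV = 0.130684
Weight by the priors:
  π_I·p_I = 0.32 × 0.158647 = 0.050767
  π_II·p_II = 0.17 × 0.184596 = 0.0313814
  π_III·p_III = 0.23 × 0.192826 = 0.0443499
  π_IV·p_IV = 0.28 × 0.130684 = 0.0365916
Marginal: 0.050767 + 0.0313814 + 0.0443499 + 0.0365916 = 0.16309
So the posterior for Species II is 0.0313814 / 0.16309 ≈ 0.192.

0.192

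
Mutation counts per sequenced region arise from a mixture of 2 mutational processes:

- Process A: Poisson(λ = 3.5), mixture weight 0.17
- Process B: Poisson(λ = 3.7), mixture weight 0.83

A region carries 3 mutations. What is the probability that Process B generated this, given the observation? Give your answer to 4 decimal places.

Posterior ∝ prior × likelihood, so P(k | x) ∝ w_k f_k(x); normalise over all components.
Component likelihoods at x = 3 mutations:
  L_A = 0.215785
  L_B = 0.20872
Unnormalised posteriors:
  w_A·L_A = 0.17 × 0.215785 = 0.0366835
  w_B·L_B = 0.83 × 0.20872 = 0.173238
Marginal: 0.0366835 + 0.173238 = 0.209921
Responsibility of Process B: 0.173238 / 0.209921 ≈ 0.8253

0.8253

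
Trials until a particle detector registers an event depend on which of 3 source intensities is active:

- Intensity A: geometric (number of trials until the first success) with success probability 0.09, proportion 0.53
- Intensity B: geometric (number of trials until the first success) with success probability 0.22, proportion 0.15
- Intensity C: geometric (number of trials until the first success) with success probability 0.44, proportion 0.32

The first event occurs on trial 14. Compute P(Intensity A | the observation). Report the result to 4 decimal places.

By Bayes' theorem, P(k | x) = P(Z=k) f_k(x) / Σ_j P(Z=j) f_j(x).
Evaluate each component's likelihood at the observed value:
  f_A = 0.09·(1−0.09)^13 = 0.09·0.293453 = 0.0264107
  f_B = 0.22·(1−0.22)^13 = 0.22·0.0395576 = 0.00870267
  f_C = 0.44·(1−0.44)^13 = 0.44·0.000532653 = 0.000234367
Unnormalised posteriors:
  P(Z=A)·f_A = 0.53 × 0.0264107 = 0.0139977
  P(Z=B)·f_B = 0.15 × 0.00870267 = 0.0013054
  P(Z=C)·f_C = 0.32 × 0.000234367 = 7.49975e-05
Normaliser: 0.0139977 + 0.0013054 + 7.49975e-05 = 0.0153781
Responsibility of Intensity A: 0.0139977 / 0.0153781 ≈ 0.9102

0.9102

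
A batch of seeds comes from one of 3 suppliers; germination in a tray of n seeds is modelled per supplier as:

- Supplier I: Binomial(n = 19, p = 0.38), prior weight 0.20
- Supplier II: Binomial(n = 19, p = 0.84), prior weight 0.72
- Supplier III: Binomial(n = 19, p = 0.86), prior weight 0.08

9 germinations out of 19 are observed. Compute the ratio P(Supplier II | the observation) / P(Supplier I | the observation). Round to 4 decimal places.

Posterior odds = (π_i f_i(x)) / (π_j f_j(x)); the normalising sum cancels.
Evaluate each component's likelihood at the observed value:
  L_I = C(19,9)·0.38^9·0.62^10 = 92378·0.000165216·0.00839299 = 0.128097
  L_II = C(19,9)·0.84^9·0.16^10 = 92378·0.208216·1.09951e-08 = 0.000211486
  L_III = C(19,9)·0.86^9·0.14^10 = 92378·0.257327·2.89255e-09 = 6.87599e-05
Odds = (0.72/0.20) × (0.000211486/0.128097) = 3.6 × 0.00165099 ≈ 0.0059

0.0059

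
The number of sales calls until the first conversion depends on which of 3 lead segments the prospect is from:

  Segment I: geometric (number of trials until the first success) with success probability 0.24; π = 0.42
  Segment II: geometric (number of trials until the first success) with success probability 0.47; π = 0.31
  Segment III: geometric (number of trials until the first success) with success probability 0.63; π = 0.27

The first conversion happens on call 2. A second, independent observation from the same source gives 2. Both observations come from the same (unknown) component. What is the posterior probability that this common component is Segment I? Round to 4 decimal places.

0.2918

Apply Bayes' rule: the posterior for each component is proportional to its prior times its likelihood at x.
Since both observations come from the same component, the likelihood for component k is f_k(x₁)·f_k(x₂).
  f_I = [0.24·(1−0.24)^1 = 0.24·0.76 = 0.1824] × [0.1824] = 0.0332698
  f_II = [0.47·(1−0.47)^1 = 0.47·0.53 = 0.2491] × [0.2491] = 0.0620508
  f_III = [0.63·(1−0.63)^1 = 0.63·0.37 = 0.2331] × [0.2331] = 0.0543356
Weight by the priors:
  w_I·f_I = 0.42 × 0.0332698 = 0.0139733
  w_II·f_II = 0.31 × 0.0620508 = 0.0192358
  w_III·f_III = 0.27 × 0.0543356 = 0.0146706
Denominator: 0.0139733 + 0.0192358 + 0.0146706 = 0.0478797
P(Segment I | x) = 0.0139733 / 0.0478797 ≈ 0.2918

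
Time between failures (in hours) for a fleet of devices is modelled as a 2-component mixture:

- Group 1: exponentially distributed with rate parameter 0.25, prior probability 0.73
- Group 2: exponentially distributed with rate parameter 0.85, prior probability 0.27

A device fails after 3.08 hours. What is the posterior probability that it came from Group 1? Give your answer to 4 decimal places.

P(component k | x) = w_k·f_k(x) / marginal(x), where marginal(x) = Σ_j w_j·f_j(x).
Exponential densities:
  L_1 = 0.25·e^(−0.25·3.08) = 0.25·e^(−0.7700) = 0.115753
  L_2 = 0.85·e^(−0.85·3.08) = 0.85·e^(−2.6180) = 0.0620063
Unnormalised posteriors:
  w_1·L_1 = 0.73 × 0.115753 = 0.0844999
  w_2·L_2 = 0.27 × 0.0620063 = 0.0167417
Evidence: 0.0844999 + 0.0167417 = 0.101242
So the posterior for Group 1 is 0.0844999 / 0.101242 ≈ 0.8346.

0.8346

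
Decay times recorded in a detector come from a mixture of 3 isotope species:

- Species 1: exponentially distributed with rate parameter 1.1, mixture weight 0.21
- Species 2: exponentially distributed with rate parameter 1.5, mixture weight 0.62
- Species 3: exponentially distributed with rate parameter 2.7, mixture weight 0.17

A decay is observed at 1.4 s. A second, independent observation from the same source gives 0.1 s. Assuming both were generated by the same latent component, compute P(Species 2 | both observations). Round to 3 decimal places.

0.676

The responsibility of component k is w_k f_k(x) divided by Σ_j w_j f_j(x).
Since both observations come from the same component, the likelihood for component k is f_k(x₁)·f_k(x₂).
  p_1 = [1.1·e^(−1.1·1.4) = 1.1·e^(−1.5400) = 0.235819] × [0.985418] = 0.23238
  p_2 = [1.5·e^(−1.5·1.4) = 1.5·e^(−2.1000) = 0.183685] × [1.29106] = 0.237148
  p_3 = [2.7·e^(−2.7·1.4) = 2.7·e^(−3.7800) = 0.0616213] × [2.06112] = 0.127009
Prior × likelihood for each component:
  w_1·p_1 = 0.21 × 0.23238 = 0.0487999
  w_2·p_2 = 0.62 × 0.237148 = 0.147032
  w_3·p_3 = 0.17 × 0.127009 = 0.0215915
Denominator: 0.0487999 + 0.147032 + 0.0215915 = 0.217423
Responsibility of Species 2: 0.147032 / 0.217423 ≈ 0.676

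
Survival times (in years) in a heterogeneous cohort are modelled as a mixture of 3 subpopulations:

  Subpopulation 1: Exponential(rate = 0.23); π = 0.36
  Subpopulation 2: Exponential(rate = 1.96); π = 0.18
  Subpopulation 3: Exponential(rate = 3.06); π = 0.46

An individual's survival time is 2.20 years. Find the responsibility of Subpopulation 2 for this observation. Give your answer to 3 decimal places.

By Bayes' theorem, P(k | x) = π_k f_k(x) / Σ_j π_j f_j(x).
Evaluate each component's likelihood at the observed value:
  p_1 = 0.23·e^(−0.23·2.20) = 0.23·e^(−0.5060) = 0.138668
  p_2 = 1.96·e^(−1.96·2.20) = 1.96·e^(−4.3120) = 0.0262772
  p_3 = 3.06·e^(−3.06·2.20) = 3.06·e^(−6.7320) = 0.00364797
Unnormalised posteriors:
  π_1·p_1 = 0.36 × 0.138668 = 0.0499203
  π_2·p_2 = 0.18 × 0.0262772 = 0.00472989
  π_3·p_3 = 0.46 × 0.00364797 = 0.00167807
Evidence: 0.0499203 + 0.00472989 + 0.00167807 = 0.0563283
P(Subpopulation 2 | the observation) ≈ 0.084

0.084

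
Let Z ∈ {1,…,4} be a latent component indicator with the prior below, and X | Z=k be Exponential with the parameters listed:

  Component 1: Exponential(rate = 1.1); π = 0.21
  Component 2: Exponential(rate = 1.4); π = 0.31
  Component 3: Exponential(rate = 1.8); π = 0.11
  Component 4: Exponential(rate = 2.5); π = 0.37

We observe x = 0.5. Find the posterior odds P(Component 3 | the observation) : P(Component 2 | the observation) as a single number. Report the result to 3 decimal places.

Only the two components matter; the odds are (w_i f_i(x)) / (w_j f_j(x)).
Evaluate each component's likelihood at the observed value:
  p_1 = 1.1·e^(−1.1·0.5) = 1.1·e^(−0.5500) = 0.634645
  p_2 = 1.4·e^(−1.4·0.5) = 1.4·e^(−0.7000) = 0.695219
  p_3 = 1.8·e^(−1.8·0.5) = 1.8·e^(−0.9000) = 0.731825
  p_4 = 2.5·e^(−2.5·0.5) = 2.5·e^(−1.2500) = 0.716262
0.0805008 / 0.215518 ≈ 0.374

0.374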